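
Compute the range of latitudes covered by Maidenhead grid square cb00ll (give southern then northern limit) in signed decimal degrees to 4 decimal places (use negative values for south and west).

-79.5417, -79.5000

Field C=2, B=1: +2·20° lon, +1·10° lat → SW at lon -140°, lat -80°.
Square 0, 0: +0·2° lon, +0·1° lat → SW at lon -140°, lat -80°.
Subsquare l=11, l=11: +11·0.0833333° lon, +11·0.0416667° lat → SW at lon -139.083°, lat -79.5417°.
Cell spans 0.0833333° lon × 0.0416667° lat.
south -79.5417, north -79.5000.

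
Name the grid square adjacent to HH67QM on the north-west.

HH67pn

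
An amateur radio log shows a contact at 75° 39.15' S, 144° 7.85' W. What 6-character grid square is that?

Shift to the Maidenhead origin (180°W, 90°S): lon 35.8692, lat 14.3475.
Field (20°×10°, letters A–R): lon ⌊35.8692/20⌋ = 1 → B; lat ⌊14.3475/10⌋ = 1 → B.
Square (2°×1°, digits 0–9): lon ⌊15.8692/2⌋ = 7; lat ⌊4.3475/1⌋ = 4.
Subsquare (5′×2.5′, letters a–x): lon ⌊1.8692/0.0833333⌋ = 22 → w; lat ⌊0.3475/0.0416667⌋ = 8 → i.

BB74wi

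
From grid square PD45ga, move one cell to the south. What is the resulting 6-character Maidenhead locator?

PD44gx

Latitude subsquare a = 0; −1 → -1, wraps to 23 = x, carry into square.
Latitude square 5; −1 → 4.
The longitude characters are unchanged.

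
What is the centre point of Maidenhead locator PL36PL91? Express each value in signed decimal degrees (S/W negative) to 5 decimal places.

26.46458, 127.32917

Field P=15, L=11: +15·20° lon, +11·10° lat → SW at lon 120°, lat 20°.
Square 3, 6: +3·2° lon, +6·1° lat → SW at lon 126°, lat 26°.
Subsquare p=15, l=11: +15·0.0833333° lon, +11·0.0416667° lat → SW at lon 127.25°, lat 26.4583°.
Extended square 9, 1: +9·0.00833333° lon, +1·0.00416667° lat → SW at lon 127.325°, lat 26.4625°.
Cell spans 0.00833333° lon × 0.00416667° lat. Centre is SW corner plus half of each.
latitude 26.46458, longitude 127.32917.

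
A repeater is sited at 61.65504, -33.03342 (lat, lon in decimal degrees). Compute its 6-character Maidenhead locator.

HP31lp

Add 180° to longitude and 90° to latitude: 146.9666, 151.6550.
Field: 146.9666/20 → 7 → H, 151.6550/10 → 15 → P; chars HP.
Square: 6.9666/2 → 3, 1.6550/1 → 1; chars 31.
Subsquare: 0.9666/0.0833333 → 11 → l, 0.6550/0.0416667 → 15 → p; chars lp.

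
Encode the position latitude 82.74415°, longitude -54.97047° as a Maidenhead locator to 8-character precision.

GR22mr38

Offset from 180°W / 90°S: lon 125.02953°, lat 172.74415°.
Field: 125.02953/20 → 6 → G, 172.74415/10 → 17 → R; chars GR.
Square: 5.02953/2 → 2, 2.74415/1 → 2; chars 22.
Subsquare: 1.02953/0.0833333 → 12 → m, 0.74415/0.0416667 → 17 → r; chars mr.
Extended square: 0.02953/0.00833333 → 3, 0.03582/0.00416667 → 8; chars 38.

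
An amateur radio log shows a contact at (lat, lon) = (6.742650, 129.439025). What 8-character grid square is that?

Shift to the Maidenhead origin (180°W, 90°S): lon 309.43903, lat 96.74265.
Field (20°×10°, letters A–R): 309.43903/20 → 15 → P, 96.74265/10 → 9 → J; chars PJ.
Square (2°×1°, digits 0–9): 9.43903/2 → 4, 6.74265/1 → 6; chars 46.
Subsquare (5′×2.5′, letters a–x): 1.43903/0.0833333 → 17 → r, 0.74265/0.0416667 → 17 → r; chars rr.
Extended square (30″×15″, digits 0–9): 0.02236/0.00833333 → 2, 0.03432/0.00416667 → 8; chars 28.

PJ46rr28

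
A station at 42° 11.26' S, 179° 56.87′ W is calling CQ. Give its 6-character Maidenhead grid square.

Add 180° to longitude and 90° to latitude: 0.0522, 47.8123.
Field: lon ⌊0.0522/20⌋ = 0 → A; lat ⌊47.8123/10⌋ = 4 → E.
Square: lon ⌊0.0522/2⌋ = 0; lat ⌊7.8123/1⌋ = 7.
Subsquare: lon ⌊0.0522/0.0833333⌋ = 0 → a; lat ⌊0.8123/0.0416667⌋ = 19 → t.

AE07at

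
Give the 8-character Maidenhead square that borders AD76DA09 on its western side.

AD76ca99

Longitude extended square 0; −1 → -1, wraps to 9, carry into subsquare.
Longitude subsquare d = 3; −1 → 2 = c.
The latitude characters are unchanged.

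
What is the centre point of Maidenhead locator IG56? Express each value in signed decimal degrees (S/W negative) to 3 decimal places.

Field I=8, G=6: +8·20° lon, +6·10° lat → SW at lon -20°, lat -30°.
Square 5, 6: +5·2° lon, +6·1° lat → SW at lon -10°, lat -24°.
Cell spans 2° lon × 1° lat. Centre is SW corner plus half of each.
latitude -23.500, longitude -9.000.

-23.500, -9.000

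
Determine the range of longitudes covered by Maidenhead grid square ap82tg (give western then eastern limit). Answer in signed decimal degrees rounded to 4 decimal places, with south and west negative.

-162.4167, -162.3333

Field A=0, P=15: +0·20° lon, +15·10° lat → SW at lon -180°, lat 60°.
Square 8, 2: +8·2° lon, +2·1° lat → SW at lon -164°, lat 62°.
Subsquare t=19, g=6: +19·0.0833333° lon, +6·0.0416667° lat → SW at lon -162.417°, lat 62.25°.
Cell spans 0.0833333° lon × 0.0416667° lat.
west -162.4167, east -162.3333.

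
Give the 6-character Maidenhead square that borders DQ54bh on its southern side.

DQ54bg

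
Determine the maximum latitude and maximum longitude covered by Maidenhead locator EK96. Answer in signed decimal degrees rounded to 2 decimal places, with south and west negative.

17.00, -80.00

Field E=4, K=10: +4·20° lon, +10·10° lat → SW at lon -100°, lat 10°.
Square 9, 6: +9·2° lon, +6·1° lat → SW at lon -82°, lat 16°.
Cell spans 2° lon × 1° lat. NE corner is SW corner plus one full cell.
latitude 17.00, longitude -80.00.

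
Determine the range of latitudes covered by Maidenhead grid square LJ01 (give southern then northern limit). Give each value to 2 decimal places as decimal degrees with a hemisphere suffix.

Field L=11, J=9: +11·20° lon, +9·10° lat → SW at lon 40°, lat 0°.
Square 0, 1: +0·2° lon, +1·1° lat → SW at lon 40°, lat 1°.
Cell spans 2° lon × 1° lat.
south 1.00° N, north 2.00° N.

1.00° N, 2.00° N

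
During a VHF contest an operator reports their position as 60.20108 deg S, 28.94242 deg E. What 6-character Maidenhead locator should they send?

Shift to the Maidenhead origin (180°W, 90°S): lon 208.9424, lat 29.7989.
Field (20°×10°, letters A–R): lon ⌊208.9424/20⌋ = 10 → K; lat ⌊29.7989/10⌋ = 2 → C.
Square (2°×1°, digits 0–9): lon ⌊8.9424/2⌋ = 4; lat ⌊9.7989/1⌋ = 9.
Subsquare (5′×2.5′, letters a–x): lon ⌊0.9424/0.0833333⌋ = 11 → l; lat ⌊0.7989/0.0416667⌋ = 19 → t.

KC49lt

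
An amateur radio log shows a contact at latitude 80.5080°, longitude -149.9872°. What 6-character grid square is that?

Add 180° to longitude and 90° to latitude: 30.0128, 170.5080.
Field: 30.0128/20 → 1 → B, 170.5080/10 → 17 → R; chars BR.
Square: 10.0128/2 → 5, 0.5080/1 → 0; chars 50.
Subsquare: 0.0128/0.0833333 → 0 → a, 0.5080/0.0416667 → 12 → m; chars am.

BR50am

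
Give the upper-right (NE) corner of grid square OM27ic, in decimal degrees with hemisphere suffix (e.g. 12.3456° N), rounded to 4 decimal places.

37.1250° N, 104.7500° E

Field O=14, M=12: +14·20° lon, +12·10° lat → SW at lon 100°, lat 30°.
Square 2, 7: +2·2° lon, +7·1° lat → SW at lon 104°, lat 37°.
Subsquare i=8, c=2: +8·0.0833333° lon, +2·0.0416667° lat → SW at lon 104.667°, lat 37.0833°.
Cell spans 0.0833333° lon × 0.0416667° lat. NE corner is SW corner plus one full cell.
latitude 37.1250° N, longitude 104.7500° E.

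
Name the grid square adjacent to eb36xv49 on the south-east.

Longitude extended square 4; +1 → 5.
Latitude extended square 9; −1 → 8.

EB36xv58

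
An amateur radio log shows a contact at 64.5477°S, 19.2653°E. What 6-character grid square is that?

JC95pk

Add 180° to longitude and 90° to latitude: 199.2653, 25.4523.
Field: lon ⌊199.2653/20⌋ = 9 → J; lat ⌊25.4523/10⌋ = 2 → C.
Square: lon ⌊19.2653/2⌋ = 9; lat ⌊5.4523/1⌋ = 5.
Subsquare: lon ⌊1.2653/0.0833333⌋ = 15 → p; lat ⌊0.4523/0.0416667⌋ = 10 → k.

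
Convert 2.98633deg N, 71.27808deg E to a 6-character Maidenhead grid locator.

Add 180° to longitude and 90° to latitude: 251.2781, 92.9863.
Field (20°×10°, letters A–R): lon ⌊251.2781/20⌋ = 12 → M; lat ⌊92.9863/10⌋ = 9 → J.
Square (2°×1°, digits 0–9): lon ⌊11.2781/2⌋ = 5; lat ⌊2.9863/1⌋ = 2.
Subsquare (5′×2.5′, letters a–x): lon ⌊1.2781/0.0833333⌋ = 15 → p; lat ⌊0.9863/0.0416667⌋ = 23 → x.

MJ52px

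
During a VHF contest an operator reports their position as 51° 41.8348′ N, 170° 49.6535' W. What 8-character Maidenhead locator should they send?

AO41oq07

Add 180° to longitude and 90° to latitude: 9.17244, 141.69725.
Field: 9.17244/20 → 0 → A, 141.69725/10 → 14 → O; chars AO.
Square: 9.17244/2 → 4, 1.69725/1 → 1; chars 41.
Subsquare: 1.17244/0.0833333 → 14 → o, 0.69725/0.0416667 → 16 → q; chars oq.
Extended square: 0.00577/0.00833333 → 0, 0.03058/0.00416667 → 7; chars 07.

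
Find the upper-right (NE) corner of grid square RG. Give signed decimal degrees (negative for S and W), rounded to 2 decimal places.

-20.00, 180.00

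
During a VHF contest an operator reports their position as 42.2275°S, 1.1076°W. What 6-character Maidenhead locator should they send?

IE97ks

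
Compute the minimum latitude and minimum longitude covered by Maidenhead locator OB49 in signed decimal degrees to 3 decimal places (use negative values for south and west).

-71.000, 108.000

Field O=14, B=1: +14·20° lon, +1·10° lat → SW at lon 100°, lat -80°.
Square 4, 9: +4·2° lon, +9·1° lat → SW at lon 108°, lat -71°.
latitude -71.000, longitude 108.000.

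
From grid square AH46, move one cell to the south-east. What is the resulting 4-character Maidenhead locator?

Longitude square 4; +1 → 5.
Latitude square 6; −1 → 5.

AH55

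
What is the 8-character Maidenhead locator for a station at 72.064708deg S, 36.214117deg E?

Shift to the Maidenhead origin (180°W, 90°S): lon 216.21412, lat 17.93529.
Field (20°×10°, letters A–R): 216.21412/20 → 10 → K, 17.93529/10 → 1 → B; chars KB.
Square (2°×1°, digits 0–9): 16.21412/2 → 8, 7.93529/1 → 7; chars 87.
Subsquare (5′×2.5′, letters a–x): 0.21412/0.0833333 → 2 → c, 0.93529/0.0416667 → 22 → w; chars cw.
Extended square (30″×15″, digits 0–9): 0.04745/0.00833333 → 5, 0.01863/0.00416667 → 4; chars 54.

KB87cw54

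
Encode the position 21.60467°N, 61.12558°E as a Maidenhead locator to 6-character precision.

ML01no

Add 180° to longitude and 90° to latitude: 241.1256, 111.6047.
Field: lon ⌊241.1256/20⌋ = 12 → M; lat ⌊111.6047/10⌋ = 11 → L.
Square: lon ⌊1.1256/2⌋ = 0; lat ⌊1.6047/1⌋ = 1.
Subsquare: lon ⌊1.1256/0.0833333⌋ = 13 → n; lat ⌊0.6047/0.0416667⌋ = 14 → o.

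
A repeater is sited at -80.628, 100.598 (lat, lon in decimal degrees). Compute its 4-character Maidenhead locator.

OA09

Shift to the Maidenhead origin (180°W, 90°S): lon 280.60, lat 9.37.
Field: 280.60/20 → 14 → O, 9.37/10 → 0 → A; chars OA.
Square: 0.60/2 → 0, 9.37/1 → 9; chars 09.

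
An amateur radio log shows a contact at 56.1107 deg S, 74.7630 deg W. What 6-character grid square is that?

FD23ov

Add 180° to longitude and 90° to latitude: 105.2370, 33.8893.
Field: lon ⌊105.2370/20⌋ = 5 → F; lat ⌊33.8893/10⌋ = 3 → D.
Square: lon ⌊5.2370/2⌋ = 2; lat ⌊3.8893/1⌋ = 3.
Subsquare: lon ⌊1.2370/0.0833333⌋ = 14 → o; lat ⌊0.8893/0.0416667⌋ = 21 → v.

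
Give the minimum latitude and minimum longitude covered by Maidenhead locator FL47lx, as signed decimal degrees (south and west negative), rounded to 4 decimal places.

Field F=5, L=11: +5·20° lon, +11·10° lat → SW at lon -80°, lat 20°.
Square 4, 7: +4·2° lon, +7·1° lat → SW at lon -72°, lat 27°.
Subsquare l=11, x=23: +11·0.0833333° lon, +23·0.0416667° lat → SW at lon -71.0833°, lat 27.9583°.
latitude 27.9583, longitude -71.0833.

27.9583, -71.0833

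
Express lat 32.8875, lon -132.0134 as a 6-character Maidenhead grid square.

CM32xv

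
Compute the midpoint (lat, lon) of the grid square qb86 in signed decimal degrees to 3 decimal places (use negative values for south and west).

Field Q=16, B=1: +16·20° lon, +1·10° lat → SW at lon 140°, lat -80°.
Square 8, 6: +8·2° lon, +6·1° lat → SW at lon 156°, lat -74°.
Cell spans 2° lon × 1° lat. Centre is SW corner plus half of each.
latitude -73.500, longitude 157.000.

-73.500, 157.000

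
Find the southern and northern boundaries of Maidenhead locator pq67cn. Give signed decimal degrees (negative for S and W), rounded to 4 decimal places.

Field P=15, Q=16: +15·20° lon, +16·10° lat → SW at lon 120°, lat 70°.
Square 6, 7: +6·2° lon, +7·1° lat → SW at lon 132°, lat 77°.
Subsquare c=2, n=13: +2·0.0833333° lon, +13·0.0416667° lat → SW at lon 132.167°, lat 77.5417°.
Cell spans 0.0833333° lon × 0.0416667° lat.
south 77.5417, north 77.5833.

77.5417, 77.5833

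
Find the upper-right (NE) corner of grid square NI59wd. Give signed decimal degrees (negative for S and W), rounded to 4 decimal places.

Field N=13, I=8: +13·20° lon, +8·10° lat → SW at lon 80°, lat -10°.
Square 5, 9: +5·2° lon, +9·1° lat → SW at lon 90°, lat -1°.
Subsquare w=22, d=3: +22·0.0833333° lon, +3·0.0416667° lat → SW at lon 91.8333°, lat -0.875°.
Cell spans 0.0833333° lon × 0.0416667° lat. NE corner is SW corner plus one full cell.
latitude -0.8333, longitude 91.9167.

-0.8333, 91.9167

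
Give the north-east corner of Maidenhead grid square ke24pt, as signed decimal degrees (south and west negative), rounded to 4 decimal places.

-45.1667, 25.3333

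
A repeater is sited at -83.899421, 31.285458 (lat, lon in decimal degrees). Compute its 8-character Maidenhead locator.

Add 180° to longitude and 90° to latitude: 211.28546, 6.10058.
Field: lon ⌊211.28546/20⌋ = 10 → K; lat ⌊6.10058/10⌋ = 0 → A.
Square: lon ⌊11.28546/2⌋ = 5; lat ⌊6.10058/1⌋ = 6.
Subsquare: lon ⌊1.28546/0.0833333⌋ = 15 → p; lat ⌊0.10058/0.0416667⌋ = 2 → c.
Extended square: lon ⌊0.03546/0.00833333⌋ = 4; lat ⌊0.01725/0.00416667⌋ = 4.

KA56pc44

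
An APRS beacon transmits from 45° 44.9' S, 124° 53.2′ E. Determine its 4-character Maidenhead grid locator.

PE24

Add 180° to longitude and 90° to latitude: 304.89, 44.25.
Field: lon ⌊304.89/20⌋ = 15 → P; lat ⌊44.25/10⌋ = 4 → E.
Square: lon ⌊4.89/2⌋ = 2; lat ⌊4.25/1⌋ = 4.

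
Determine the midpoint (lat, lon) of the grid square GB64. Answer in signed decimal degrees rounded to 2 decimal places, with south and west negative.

Field G=6, B=1: +6·20° lon, +1·10° lat → SW at lon -60°, lat -80°.
Square 6, 4: +6·2° lon, +4·1° lat → SW at lon -48°, lat -76°.
Cell spans 2° lon × 1° lat. Centre is SW corner plus half of each.
latitude -75.50, longitude -47.00.

-75.50, -47.00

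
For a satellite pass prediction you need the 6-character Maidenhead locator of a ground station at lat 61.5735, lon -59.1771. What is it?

Offset from 180°W / 90°S: lon 120.8229°, lat 151.5735°.
Field (20°×10°, letters A–R): lon ⌊120.8229/20⌋ = 6 → G; lat ⌊151.5735/10⌋ = 15 → P.
Square (2°×1°, digits 0–9): lon ⌊0.8229/2⌋ = 0; lat ⌊1.5735/1⌋ = 1.
Subsquare (5′×2.5′, letters a–x): lon ⌊0.8229/0.0833333⌋ = 9 → j; lat ⌊0.5735/0.0416667⌋ = 13 → n.

GP01jn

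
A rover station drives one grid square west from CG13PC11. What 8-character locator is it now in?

CG13pc01

Longitude extended square 1; −1 → 0.
The latitude characters are unchanged.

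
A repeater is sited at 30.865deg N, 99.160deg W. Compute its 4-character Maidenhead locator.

EM00

Offset from 180°W / 90°S: lon 80.84°, lat 120.86°.
Field: lon ⌊80.84/20⌋ = 4 → E; lat ⌊120.86/10⌋ = 12 → M.
Square: lon ⌊0.84/2⌋ = 0; lat ⌊0.86/1⌋ = 0.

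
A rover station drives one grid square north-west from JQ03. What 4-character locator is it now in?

IQ94

Longitude square 0; −1 → -1, wraps to 9, carry into field.
Longitude field J = 9; −1 → 8 = I.
Latitude square 3; +1 → 4.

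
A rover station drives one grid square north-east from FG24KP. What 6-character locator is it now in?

Longitude subsquare k = 10; +1 → 11 = l.
Latitude subsquare p = 15; +1 → 16 = q.

FG24lq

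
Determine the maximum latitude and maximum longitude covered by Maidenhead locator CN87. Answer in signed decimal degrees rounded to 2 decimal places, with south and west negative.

48.00, -122.00

Field C=2, N=13: +2·20° lon, +13·10° lat → SW at lon -140°, lat 40°.
Square 8, 7: +8·2° lon, +7·1° lat → SW at lon -124°, lat 47°.
Cell spans 2° lon × 1° lat. NE corner is SW corner plus one full cell.
latitude 48.00, longitude -122.00.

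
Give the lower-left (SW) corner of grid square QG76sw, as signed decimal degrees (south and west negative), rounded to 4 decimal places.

-23.0833, 155.5000

Field Q=16, G=6: +16·20° lon, +6·10° lat → SW at lon 140°, lat -30°.
Square 7, 6: +7·2° lon, +6·1° lat → SW at lon 154°, lat -24°.
Subsquare s=18, w=22: +18·0.0833333° lon, +22·0.0416667° lat → SW at lon 155.5°, lat -23.0833°.
latitude -23.0833, longitude 155.5000.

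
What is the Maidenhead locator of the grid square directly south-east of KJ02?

Longitude square 0; +1 → 1.
Latitude square 2; −1 → 1.

KJ11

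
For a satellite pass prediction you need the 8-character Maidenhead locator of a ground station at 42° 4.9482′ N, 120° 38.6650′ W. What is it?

CN92qb29

Shift to the Maidenhead origin (180°W, 90°S): lon 59.35558, lat 132.08247.
Field (20°×10°, letters A–R): 59.35558/20 → 2 → C, 132.08247/10 → 13 → N; chars CN.
Square (2°×1°, digits 0–9): 19.35558/2 → 9, 2.08247/1 → 2; chars 92.
Subsquare (5′×2.5′, letters a–x): 1.35558/0.0833333 → 16 → q, 0.08247/0.0416667 → 1 → b; chars qb.
Extended square (30″×15″, digits 0–9): 0.02225/0.00833333 → 2, 0.04080/0.00416667 → 9; chars 29.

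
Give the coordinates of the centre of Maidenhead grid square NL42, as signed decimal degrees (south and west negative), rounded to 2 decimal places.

22.50, 89.00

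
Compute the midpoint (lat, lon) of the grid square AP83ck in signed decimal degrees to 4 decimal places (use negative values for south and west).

Field A=0, P=15: +0·20° lon, +15·10° lat → SW at lon -180°, lat 60°.
Square 8, 3: +8·2° lon, +3·1° lat → SW at lon -164°, lat 63°.
Subsquare c=2, k=10: +2·0.0833333° lon, +10·0.0416667° lat → SW at lon -163.833°, lat 63.4167°.
Cell spans 0.0833333° lon × 0.0416667° lat. Centre is SW corner plus half of each.
latitude 63.4375, longitude -163.7917.

63.4375, -163.7917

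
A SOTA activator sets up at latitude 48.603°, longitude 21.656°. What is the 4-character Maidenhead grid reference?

Offset from 180°W / 90°S: lon 201.66°, lat 138.60°.
Field: 201.66/20 → 10 → K, 138.60/10 → 13 → N; chars KN.
Square: 1.66/2 → 0, 8.60/1 → 8; chars 08.

KN08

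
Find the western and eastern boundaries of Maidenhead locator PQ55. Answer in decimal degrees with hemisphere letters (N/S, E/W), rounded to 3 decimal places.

Field P=15, Q=16: +15·20° lon, +16·10° lat → SW at lon 120°, lat 70°.
Square 5, 5: +5·2° lon, +5·1° lat → SW at lon 130°, lat 75°.
Cell spans 2° lon × 1° lat.
west 130.000° E, east 132.000° E.

130.000° E, 132.000° E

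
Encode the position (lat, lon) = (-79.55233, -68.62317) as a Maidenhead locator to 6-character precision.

Add 180° to longitude and 90° to latitude: 111.3768, 10.4477.
Field (20°×10°, letters A–R): lon ⌊111.3768/20⌋ = 5 → F; lat ⌊10.4477/10⌋ = 1 → B.
Square (2°×1°, digits 0–9): lon ⌊11.3768/2⌋ = 5; lat ⌊0.4477/1⌋ = 0.
Subsquare (5′×2.5′, letters a–x): lon ⌊1.3768/0.0833333⌋ = 16 → q; lat ⌊0.4477/0.0416667⌋ = 10 → k.

FB50qk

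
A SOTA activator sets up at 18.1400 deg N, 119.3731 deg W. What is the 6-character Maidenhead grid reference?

Shift to the Maidenhead origin (180°W, 90°S): lon 60.6269, lat 108.1400.
Field: 60.6269/20 → 3 → D, 108.1400/10 → 10 → K; chars DK.
Square: 0.6269/2 → 0, 8.1400/1 → 8; chars 08.
Subsquare: 0.6269/0.0833333 → 7 → h, 0.1400/0.0416667 → 3 → d; chars hd.

DK08hd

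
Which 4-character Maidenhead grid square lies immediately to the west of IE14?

Longitude square 1; −1 → 0.
The latitude characters are unchanged.

IE04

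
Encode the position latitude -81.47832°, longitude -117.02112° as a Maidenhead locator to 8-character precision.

Add 180° to longitude and 90° to latitude: 62.97888, 8.52168.
Field: lon ⌊62.97888/20⌋ = 3 → D; lat ⌊8.52168/10⌋ = 0 → A.
Square: lon ⌊2.97888/2⌋ = 1; lat ⌊8.52168/1⌋ = 8.
Subsquare: lon ⌊0.97888/0.0833333⌋ = 11 → l; lat ⌊0.52168/0.0416667⌋ = 12 → m.
Extended square: lon ⌊0.06221/0.00833333⌋ = 7; lat ⌊0.02168/0.00416667⌋ = 5.

DA18lm75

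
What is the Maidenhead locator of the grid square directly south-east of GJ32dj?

GJ32ei

Longitude subsquare d = 3; +1 → 4 = e.
Latitude subsquare j = 9; −1 → 8 = i.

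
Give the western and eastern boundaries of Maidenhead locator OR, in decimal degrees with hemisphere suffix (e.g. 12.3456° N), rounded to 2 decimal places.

Field O=14, R=17: +14·20° lon, +17·10° lat → SW at lon 100°, lat 80°.
Cell spans 20° lon × 10° lat.
west 100.00° E, east 120.00° E.

100.00° E, 120.00° E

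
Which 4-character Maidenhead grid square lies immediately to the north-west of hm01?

Longitude square 0; −1 → -1, wraps to 9, carry into field.
Longitude field H = 7; −1 → 6 = G.
Latitude square 1; +1 → 2.

GM92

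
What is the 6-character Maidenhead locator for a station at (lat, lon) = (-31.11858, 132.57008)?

Add 180° to longitude and 90° to latitude: 312.5701, 58.8814.
Field (20°×10°, letters A–R): 312.5701/20 → 15 → P, 58.8814/10 → 5 → F; chars PF.
Square (2°×1°, digits 0–9): 12.5701/2 → 6, 8.8814/1 → 8; chars 68.
Subsquare (5′×2.5′, letters a–x): 0.5701/0.0833333 → 6 → g, 0.8814/0.0416667 → 21 → v; chars gv.

PF68gv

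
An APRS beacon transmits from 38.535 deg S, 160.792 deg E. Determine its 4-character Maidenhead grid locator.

Add 180° to longitude and 90° to latitude: 340.79, 51.47.
Field (20°×10°, letters A–R): 340.79/20 → 17 → R, 51.47/10 → 5 → F; chars RF.
Square (2°×1°, digits 0–9): 0.79/2 → 0, 1.47/1 → 1; chars 01.

RF01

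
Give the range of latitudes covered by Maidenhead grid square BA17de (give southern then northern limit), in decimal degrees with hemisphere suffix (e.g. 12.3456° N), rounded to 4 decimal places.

82.8333° S, 82.7917° S

Field B=1, A=0: +1·20° lon, +0·10° lat → SW at lon -160°, lat -90°.
Square 1, 7: +1·2° lon, +7·1° lat → SW at lon -158°, lat -83°.
Subsquare d=3, e=4: +3·0.0833333° lon, +4·0.0416667° lat → SW at lon -157.75°, lat -82.8333°.
Cell spans 0.0833333° lon × 0.0416667° lat.
south 82.8333° S, north 82.7917° S.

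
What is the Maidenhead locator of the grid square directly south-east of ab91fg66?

Longitude extended square 6; +1 → 7.
Latitude extended square 6; −1 → 5.

AB91fg75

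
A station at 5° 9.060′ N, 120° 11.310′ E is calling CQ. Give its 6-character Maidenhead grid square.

Shift to the Maidenhead origin (180°W, 90°S): lon 300.1885, lat 95.1510.
Field: lon ⌊300.1885/20⌋ = 15 → P; lat ⌊95.1510/10⌋ = 9 → J.
Square: lon ⌊0.1885/2⌋ = 0; lat ⌊5.1510/1⌋ = 5.
Subsquare: lon ⌊0.1885/0.0833333⌋ = 2 → c; lat ⌊0.1510/0.0416667⌋ = 3 → d.

PJ05cd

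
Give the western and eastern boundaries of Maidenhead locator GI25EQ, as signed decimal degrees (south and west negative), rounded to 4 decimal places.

-55.6667, -55.5833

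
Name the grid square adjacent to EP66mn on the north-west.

Longitude subsquare m = 12; −1 → 11 = l.
Latitude subsquare n = 13; +1 → 14 = o.

EP66lo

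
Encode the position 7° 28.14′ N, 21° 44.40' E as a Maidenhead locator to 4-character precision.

Shift to the Maidenhead origin (180°W, 90°S): lon 201.74, lat 97.47.
Field: 201.74/20 → 10 → K, 97.47/10 → 9 → J; chars KJ.
Square: 1.74/2 → 0, 7.47/1 → 7; chars 07.

KJ07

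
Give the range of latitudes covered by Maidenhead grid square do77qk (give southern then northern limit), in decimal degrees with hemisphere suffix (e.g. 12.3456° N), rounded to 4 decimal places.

57.4167° N, 57.4583° N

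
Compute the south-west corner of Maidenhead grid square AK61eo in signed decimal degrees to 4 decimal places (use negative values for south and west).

Field A=0, K=10: +0·20° lon, +10·10° lat → SW at lon -180°, lat 10°.
Square 6, 1: +6·2° lon, +1·1° lat → SW at lon -168°, lat 11°.
Subsquare e=4, o=14: +4·0.0833333° lon, +14·0.0416667° lat → SW at lon -167.667°, lat 11.5833°.
latitude 11.5833, longitude -167.6667.

11.5833, -167.6667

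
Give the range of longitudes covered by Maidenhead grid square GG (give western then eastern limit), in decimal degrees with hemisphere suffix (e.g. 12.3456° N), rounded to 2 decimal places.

60.00° W, 40.00° W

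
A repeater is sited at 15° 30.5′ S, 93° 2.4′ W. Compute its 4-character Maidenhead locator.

EH34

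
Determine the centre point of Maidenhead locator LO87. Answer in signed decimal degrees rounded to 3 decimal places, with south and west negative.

57.500, 57.000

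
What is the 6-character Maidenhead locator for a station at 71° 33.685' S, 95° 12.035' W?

EB28jk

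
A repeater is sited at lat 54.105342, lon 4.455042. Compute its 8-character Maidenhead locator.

JO24fc45

Shift to the Maidenhead origin (180°W, 90°S): lon 184.45504, lat 144.10534.
Field (20°×10°, letters A–R): 184.45504/20 → 9 → J, 144.10534/10 → 14 → O; chars JO.
Square (2°×1°, digits 0–9): 4.45504/2 → 2, 4.10534/1 → 4; chars 24.
Subsquare (5′×2.5′, letters a–x): 0.45504/0.0833333 → 5 → f, 0.10534/0.0416667 → 2 → c; chars fc.
Extended square (30″×15″, digits 0–9): 0.03838/0.00833333 → 4, 0.02201/0.00416667 → 5; chars 45.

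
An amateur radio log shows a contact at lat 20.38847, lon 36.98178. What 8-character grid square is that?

KL80lj73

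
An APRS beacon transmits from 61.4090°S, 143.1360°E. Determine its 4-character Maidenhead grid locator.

QC18

Add 180° to longitude and 90° to latitude: 323.14, 28.59.
Field: lon ⌊323.14/20⌋ = 16 → Q; lat ⌊28.59/10⌋ = 2 → C.
Square: lon ⌊3.14/2⌋ = 1; lat ⌊8.59/1⌋ = 8.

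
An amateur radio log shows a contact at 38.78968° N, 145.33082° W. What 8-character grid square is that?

BM78is09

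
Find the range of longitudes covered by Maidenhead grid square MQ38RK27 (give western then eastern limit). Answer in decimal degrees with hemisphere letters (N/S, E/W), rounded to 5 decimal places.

Field M=12, Q=16: +12·20° lon, +16·10° lat → SW at lon 60°, lat 70°.
Square 3, 8: +3·2° lon, +8·1° lat → SW at lon 66°, lat 78°.
Subsquare r=17, k=10: +17·0.0833333° lon, +10·0.0416667° lat → SW at lon 67.4167°, lat 78.4167°.
Extended square 2, 7: +2·0.00833333° lon, +7·0.00416667° lat → SW at lon 67.4333°, lat 78.4458°.
Cell spans 0.00833333° lon × 0.00416667° lat.
west 67.43333° E, east 67.44167° E.

67.43333° E, 67.44167° E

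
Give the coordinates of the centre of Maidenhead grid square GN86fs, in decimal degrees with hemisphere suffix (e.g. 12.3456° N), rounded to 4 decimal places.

Field G=6, N=13: +6·20° lon, +13·10° lat → SW at lon -60°, lat 40°.
Square 8, 6: +8·2° lon, +6·1° lat → SW at lon -44°, lat 46°.
Subsquare f=5, s=18: +5·0.0833333° lon, +18·0.0416667° lat → SW at lon -43.5833°, lat 46.75°.
Cell spans 0.0833333° lon × 0.0416667° lat. Centre is SW corner plus half of each.
latitude 46.7708° N, longitude 43.5417° W.

46.7708° N, 43.5417° W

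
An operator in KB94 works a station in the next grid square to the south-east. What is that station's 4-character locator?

Longitude square 9; +1 → 10, wraps to 0, carry into field.
Longitude field K = 10; +1 → 11 = L.
Latitude square 4; −1 → 3.

LB03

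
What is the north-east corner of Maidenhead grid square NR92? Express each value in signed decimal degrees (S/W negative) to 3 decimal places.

Field N=13, R=17: +13·20° lon, +17·10° lat → SW at lon 80°, lat 80°.
Square 9, 2: +9·2° lon, +2·1° lat → SW at lon 98°, lat 82°.
Cell spans 2° lon × 1° lat. NE corner is SW corner plus one full cell.
latitude 83.000, longitude 100.000.

83.000, 100.000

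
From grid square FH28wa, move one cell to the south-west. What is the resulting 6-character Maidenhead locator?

FH27vx

Longitude subsquare w = 22; −1 → 21 = v.
Latitude subsquare a = 0; −1 → -1, wraps to 23 = x, carry into square.
Latitude square 8; −1 → 7.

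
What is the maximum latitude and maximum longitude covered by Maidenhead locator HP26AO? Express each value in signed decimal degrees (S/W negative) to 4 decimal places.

66.6250, -35.9167

Field H=7, P=15: +7·20° lon, +15·10° lat → SW at lon -40°, lat 60°.
Square 2, 6: +2·2° lon, +6·1° lat → SW at lon -36°, lat 66°.
Subsquare a=0, o=14: +0·0.0833333° lon, +14·0.0416667° lat → SW at lon -36°, lat 66.5833°.
Cell spans 0.0833333° lon × 0.0416667° lat. NE corner is SW corner plus one full cell.
latitude 66.6250, longitude -35.9167.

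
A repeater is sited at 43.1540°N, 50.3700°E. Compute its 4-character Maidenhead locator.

Add 180° to longitude and 90° to latitude: 230.37, 133.15.
Field: lon ⌊230.37/20⌋ = 11 → L; lat ⌊133.15/10⌋ = 13 → N.
Square: lon ⌊10.37/2⌋ = 5; lat ⌊3.15/1⌋ = 3.

LN53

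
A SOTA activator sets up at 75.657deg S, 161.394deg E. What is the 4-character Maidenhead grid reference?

Add 180° to longitude and 90° to latitude: 341.39, 14.34.
Field (20°×10°, letters A–R): lon ⌊341.39/20⌋ = 17 → R; lat ⌊14.34/10⌋ = 1 → B.
Square (2°×1°, digits 0–9): lon ⌊1.39/2⌋ = 0; lat ⌊4.34/1⌋ = 4.

RB04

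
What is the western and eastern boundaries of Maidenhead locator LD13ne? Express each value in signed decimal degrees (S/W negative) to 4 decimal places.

Field L=11, D=3: +11·20° lon, +3·10° lat → SW at lon 40°, lat -60°.
Square 1, 3: +1·2° lon, +3·1° lat → SW at lon 42°, lat -57°.
Subsquare n=13, e=4: +13·0.0833333° lon, +4·0.0416667° lat → SW at lon 43.0833°, lat -56.8333°.
Cell spans 0.0833333° lon × 0.0416667° lat.
west 43.0833, east 43.1667.

43.0833, 43.1667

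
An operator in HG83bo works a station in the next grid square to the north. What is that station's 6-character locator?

Latitude subsquare o = 14; +1 → 15 = p.
The longitude characters are unchanged.

HG83bp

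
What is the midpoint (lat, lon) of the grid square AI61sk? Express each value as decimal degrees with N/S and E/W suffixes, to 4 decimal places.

8.5625° S, 166.4583° W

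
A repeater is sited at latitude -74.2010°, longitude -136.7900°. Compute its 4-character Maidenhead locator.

CB15

Shift to the Maidenhead origin (180°W, 90°S): lon 43.21, lat 15.80.
Field: 43.21/20 → 2 → C, 15.80/10 → 1 → B; chars CB.
Square: 3.21/2 → 1, 5.80/1 → 5; chars 15.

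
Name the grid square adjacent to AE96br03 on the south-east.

Longitude extended square 0; +1 → 1.
Latitude extended square 3; −1 → 2.

AE96br12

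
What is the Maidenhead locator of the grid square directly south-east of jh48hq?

JH48ip

Longitude subsquare h = 7; +1 → 8 = i.
Latitude subsquare q = 16; −1 → 15 = p.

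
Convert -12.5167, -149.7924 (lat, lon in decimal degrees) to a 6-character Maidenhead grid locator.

BH57cl

Shift to the Maidenhead origin (180°W, 90°S): lon 30.2076, lat 77.4833.
Field: lon ⌊30.2076/20⌋ = 1 → B; lat ⌊77.4833/10⌋ = 7 → H.
Square: lon ⌊10.2076/2⌋ = 5; lat ⌊7.4833/1⌋ = 7.
Subsquare: lon ⌊0.2076/0.0833333⌋ = 2 → c; lat ⌊0.4833/0.0416667⌋ = 11 → l.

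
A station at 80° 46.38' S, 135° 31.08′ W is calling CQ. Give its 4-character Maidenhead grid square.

Offset from 180°W / 90°S: lon 44.48°, lat 9.23°.
Field (20°×10°, letters A–R): lon ⌊44.48/20⌋ = 2 → C; lat ⌊9.23/10⌋ = 0 → A.
Square (2°×1°, digits 0–9): lon ⌊4.48/2⌋ = 2; lat ⌊9.23/1⌋ = 9.

CA29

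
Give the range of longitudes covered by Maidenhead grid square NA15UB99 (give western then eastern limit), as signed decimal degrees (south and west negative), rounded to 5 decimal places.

83.74167, 83.75000

Field N=13, A=0: +13·20° lon, +0·10° lat → SW at lon 80°, lat -90°.
Square 1, 5: +1·2° lon, +5·1° lat → SW at lon 82°, lat -85°.
Subsquare u=20, b=1: +20·0.0833333° lon, +1·0.0416667° lat → SW at lon 83.6667°, lat -84.9583°.
Extended square 9, 9: +9·0.00833333° lon, +9·0.00416667° lat → SW at lon 83.7417°, lat -84.9208°.
Cell spans 0.00833333° lon × 0.00416667° lat.
west 83.74167, east 83.75000.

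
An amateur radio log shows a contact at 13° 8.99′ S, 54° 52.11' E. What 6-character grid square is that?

Shift to the Maidenhead origin (180°W, 90°S): lon 234.8685, lat 76.8502.
Field (20°×10°, letters A–R): lon ⌊234.8685/20⌋ = 11 → L; lat ⌊76.8502/10⌋ = 7 → H.
Square (2°×1°, digits 0–9): lon ⌊14.8685/2⌋ = 7; lat ⌊6.8502/1⌋ = 6.
Subsquare (5′×2.5′, letters a–x): lon ⌊0.8685/0.0833333⌋ = 10 → k; lat ⌊0.8502/0.0416667⌋ = 20 → u.

LH76ku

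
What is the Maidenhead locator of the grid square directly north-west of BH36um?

BH36tn

Longitude subsquare u = 20; −1 → 19 = t.
Latitude subsquare m = 12; +1 → 13 = n.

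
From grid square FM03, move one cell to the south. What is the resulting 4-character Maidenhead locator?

FM02

Latitude square 3; −1 → 2.
The longitude characters are unchanged.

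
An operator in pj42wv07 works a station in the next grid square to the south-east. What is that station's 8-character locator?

Longitude extended square 0; +1 → 1.
Latitude extended square 7; −1 → 6.

PJ42wv16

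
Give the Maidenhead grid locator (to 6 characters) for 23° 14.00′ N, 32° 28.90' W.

Offset from 180°W / 90°S: lon 147.5183°, lat 113.2333°.
Field: lon ⌊147.5183/20⌋ = 7 → H; lat ⌊113.2333/10⌋ = 11 → L.
Square: lon ⌊7.5183/2⌋ = 3; lat ⌊3.2333/1⌋ = 3.
Subsquare: lon ⌊1.5183/0.0833333⌋ = 18 → s; lat ⌊0.2333/0.0416667⌋ = 5 → f.

HL33sf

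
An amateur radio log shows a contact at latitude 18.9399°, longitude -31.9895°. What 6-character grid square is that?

HK48aw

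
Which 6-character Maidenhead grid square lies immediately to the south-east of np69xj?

Longitude subsquare x = 23; +1 → 24, wraps to 0 = a, carry into square.
Longitude square 6; +1 → 7.
Latitude subsquare j = 9; −1 → 8 = i.

NP79ai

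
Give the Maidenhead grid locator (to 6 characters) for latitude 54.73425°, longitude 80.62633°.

NO04hr

Add 180° to longitude and 90° to latitude: 260.6263, 144.7343.
Field: lon ⌊260.6263/20⌋ = 13 → N; lat ⌊144.7343/10⌋ = 14 → O.
Square: lon ⌊0.6263/2⌋ = 0; lat ⌊4.7343/1⌋ = 4.
Subsquare: lon ⌊0.6263/0.0833333⌋ = 7 → h; lat ⌊0.7343/0.0416667⌋ = 17 → r.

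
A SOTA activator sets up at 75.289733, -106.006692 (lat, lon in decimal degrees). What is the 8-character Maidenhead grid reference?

Offset from 180°W / 90°S: lon 73.99331°, lat 165.28973°.
Field (20°×10°, letters A–R): 73.99331/20 → 3 → D, 165.28973/10 → 16 → Q; chars DQ.
Square (2°×1°, digits 0–9): 13.99331/2 → 6, 5.28973/1 → 5; chars 65.
Subsquare (5′×2.5′, letters a–x): 1.99331/0.0833333 → 23 → x, 0.28973/0.0416667 → 6 → g; chars xg.
Extended square (30″×15″, digits 0–9): 0.07664/0.00833333 → 9, 0.03973/0.00416667 → 9; chars 99.

DQ65xg99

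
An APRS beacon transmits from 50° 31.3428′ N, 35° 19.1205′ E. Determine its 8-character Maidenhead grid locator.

KO70pm85

Offset from 180°W / 90°S: lon 215.31867°, lat 140.52238°.
Field (20°×10°, letters A–R): lon ⌊215.31867/20⌋ = 10 → K; lat ⌊140.52238/10⌋ = 14 → O.
Square (2°×1°, digits 0–9): lon ⌊15.31867/2⌋ = 7; lat ⌊0.52238/1⌋ = 0.
Subsquare (5′×2.5′, letters a–x): lon ⌊1.31867/0.0833333⌋ = 15 → p; lat ⌊0.52238/0.0416667⌋ = 12 → m.
Extended square (30″×15″, digits 0–9): lon ⌊0.06867/0.00833333⌋ = 8; lat ⌊0.02238/0.00416667⌋ = 5.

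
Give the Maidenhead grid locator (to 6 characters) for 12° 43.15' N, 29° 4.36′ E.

KK42mr

Offset from 180°W / 90°S: lon 209.0727°, lat 102.7192°.
Field: lon ⌊209.0727/20⌋ = 10 → K; lat ⌊102.7192/10⌋ = 10 → K.
Square: lon ⌊9.0727/2⌋ = 4; lat ⌊2.7192/1⌋ = 2.
Subsquare: lon ⌊1.0727/0.0833333⌋ = 12 → m; lat ⌊0.7192/0.0416667⌋ = 17 → r.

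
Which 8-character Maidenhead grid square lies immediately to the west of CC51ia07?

CC51ha97

Longitude extended square 0; −1 → -1, wraps to 9, carry into subsquare.
Longitude subsquare i = 8; −1 → 7 = h.
The latitude characters are unchanged.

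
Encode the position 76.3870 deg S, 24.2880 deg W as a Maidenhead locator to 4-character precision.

Shift to the Maidenhead origin (180°W, 90°S): lon 155.71, lat 13.61.
Field: 155.71/20 → 7 → H, 13.61/10 → 1 → B; chars HB.
Square: 15.71/2 → 7, 3.61/1 → 3; chars 73.

HB73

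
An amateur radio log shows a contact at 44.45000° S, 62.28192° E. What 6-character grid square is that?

Shift to the Maidenhead origin (180°W, 90°S): lon 242.2819, lat 45.5500.
Field (20°×10°, letters A–R): lon ⌊242.2819/20⌋ = 12 → M; lat ⌊45.5500/10⌋ = 4 → E.
Square (2°×1°, digits 0–9): lon ⌊2.2819/2⌋ = 1; lat ⌊5.5500/1⌋ = 5.
Subsquare (5′×2.5′, letters a–x): lon ⌊0.2819/0.0833333⌋ = 3 → d; lat ⌊0.5500/0.0416667⌋ = 13 → n.

ME15dn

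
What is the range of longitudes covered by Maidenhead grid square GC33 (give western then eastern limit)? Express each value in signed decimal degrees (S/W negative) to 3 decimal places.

Field G=6, C=2: +6·20° lon, +2·10° lat → SW at lon -60°, lat -70°.
Square 3, 3: +3·2° lon, +3·1° lat → SW at lon -54°, lat -67°.
Cell spans 2° lon × 1° lat.
west -54.000, east -52.000.

-54.000, -52.000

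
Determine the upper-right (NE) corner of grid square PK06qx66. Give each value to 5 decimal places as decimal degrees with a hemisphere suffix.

16.98750° N, 121.39167° E

Field P=15, K=10: +15·20° lon, +10·10° lat → SW at lon 120°, lat 10°.
Square 0, 6: +0·2° lon, +6·1° lat → SW at lon 120°, lat 16°.
Subsquare q=16, x=23: +16·0.0833333° lon, +23·0.0416667° lat → SW at lon 121.333°, lat 16.9583°.
Extended square 6, 6: +6·0.00833333° lon, +6·0.00416667° lat → SW at lon 121.383°, lat 16.9833°.
Cell spans 0.00833333° lon × 0.00416667° lat. NE corner is SW corner plus one full cell.
latitude 16.98750° N, longitude 121.39167° E.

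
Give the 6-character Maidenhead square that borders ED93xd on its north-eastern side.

Longitude subsquare x = 23; +1 → 24, wraps to 0 = a, carry into square.
Longitude square 9; +1 → 10, wraps to 0, carry into field.
Longitude field E = 4; +1 → 5 = F.
Latitude subsquare d = 3; +1 → 4 = e.

FD03ae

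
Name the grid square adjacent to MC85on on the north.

Latitude subsquare n = 13; +1 → 14 = o.
The longitude characters are unchanged.

MC85oo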